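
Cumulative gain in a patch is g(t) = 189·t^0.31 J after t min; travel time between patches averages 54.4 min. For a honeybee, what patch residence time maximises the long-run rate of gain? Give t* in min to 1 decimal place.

24.4 min

Maximise g(t)/(T+t): set derivative to zero → g'(t)(T+t) = g(t).
g'(t) = 0.31·189·t^-0.69. Setting 0.31·189·t^-0.69 = 189·t^0.31/(54.4+t) gives 0.31(54.4+t) = t, so 0.69·t = 0.31×54.4.
t* = 0.31×54.4/0.69 = 24.44 min.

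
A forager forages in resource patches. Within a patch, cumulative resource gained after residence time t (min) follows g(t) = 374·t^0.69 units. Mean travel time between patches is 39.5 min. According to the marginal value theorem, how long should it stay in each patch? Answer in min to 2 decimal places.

87.92 min

Optimal t* satisfies g'(t*) = g(t*)/(T + t*).
g'(t) = 0.69·374·t^-0.31. Setting 0.69·374·t^-0.31 = 374·t^0.69/(39.5+t) gives 0.69(39.5+t) = t, so 0.31·t = 0.69×39.5.
t* = 0.69×39.5/0.31 = 87.92 min.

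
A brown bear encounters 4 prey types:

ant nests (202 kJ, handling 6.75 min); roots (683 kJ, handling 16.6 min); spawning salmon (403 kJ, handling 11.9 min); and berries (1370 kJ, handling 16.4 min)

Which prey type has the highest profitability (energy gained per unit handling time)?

berries

Profitability E/h (kJ/min): ant nests = 202/6.75 = 29.9, roots = 683/16.6 = 41.1, spawning salmon = 403/11.9 = 33.9, berries = 1370/16.4 = 83.5.
Ranked: berries > roots > spawning salmon > ant nests.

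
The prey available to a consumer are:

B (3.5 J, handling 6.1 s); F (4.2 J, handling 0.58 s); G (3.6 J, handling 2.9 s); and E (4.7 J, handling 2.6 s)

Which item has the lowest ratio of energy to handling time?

B

In descending order of E/h:
F: 4.2/0.58 = 7.24 J/s
E: 4.7/2.6 = 1.81 J/s
G: 3.6/2.9 = 1.24 J/s
B: 3.5/6.1 = 0.574 J/s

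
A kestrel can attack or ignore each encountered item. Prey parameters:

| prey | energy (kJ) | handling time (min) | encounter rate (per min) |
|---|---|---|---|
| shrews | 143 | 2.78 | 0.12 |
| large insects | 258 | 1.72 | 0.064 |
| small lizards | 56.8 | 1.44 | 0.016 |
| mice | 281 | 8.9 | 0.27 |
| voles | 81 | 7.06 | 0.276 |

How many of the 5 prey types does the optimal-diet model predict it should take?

4

Profitabilities (E/h, kJ/min): large insects 150, shrews 51.4, small lizards 39.4, mice 31.6, voles 11.5. Add prey in this order while the next type's profitability exceeds the intake rate on those already taken.
Rate on top 1: 14.87. shrews: 51.4 > 14.87 → include.
Rate on top 2: 23.32. small lizards: 39.4 > 23.32 → include.
Rate on top 3: 23.58. mice: 31.6 > 23.58 → include.
Rate on top 4: 28.54. voles: 11.5 < 28.54 → exclude; stop.
Optimal diet: large insects, shrews, small lizards, mice — 4 of 5 types.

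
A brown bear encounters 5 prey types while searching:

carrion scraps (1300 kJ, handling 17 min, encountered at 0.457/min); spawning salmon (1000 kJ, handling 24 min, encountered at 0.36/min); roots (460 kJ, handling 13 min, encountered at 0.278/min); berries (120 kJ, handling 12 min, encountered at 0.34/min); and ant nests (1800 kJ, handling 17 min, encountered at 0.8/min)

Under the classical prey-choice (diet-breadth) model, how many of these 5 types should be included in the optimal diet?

1

Profitabilities (E/h, kJ/min): ant nests 106, carrion scraps 76.5, spawning salmon 41.7, roots 35.4, berries 10. Add prey in this order while the next type's profitability exceeds the intake rate on those already taken.
Rate on top 1: 98.63. carrion scraps: 76.5 < 98.63 → exclude; stop.
Optimal diet: ant nests — 1 of 5 types.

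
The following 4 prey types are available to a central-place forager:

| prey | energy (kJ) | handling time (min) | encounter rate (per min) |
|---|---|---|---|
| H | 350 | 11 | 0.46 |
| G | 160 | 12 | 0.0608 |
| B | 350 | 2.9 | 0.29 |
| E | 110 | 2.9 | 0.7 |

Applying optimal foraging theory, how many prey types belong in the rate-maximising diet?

E/h in descending order: B 121, E 37.9, H 31.8, G 13.3 kJ/min. The optimal diet is the largest prefix of this list for which every included type satisfies E_i/h_i > R on the types above it.
Rate on top 1: 55.13. E: 37.9 < 55.13 → exclude; stop.
Optimal diet: B — 1 of 4 types.

1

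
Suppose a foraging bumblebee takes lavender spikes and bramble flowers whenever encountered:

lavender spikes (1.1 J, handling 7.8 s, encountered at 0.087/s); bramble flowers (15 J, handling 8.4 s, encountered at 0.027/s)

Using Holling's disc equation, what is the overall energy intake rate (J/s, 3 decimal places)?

R = (0.087×1.1 + 0.027×15) / (1 + 0.087×7.8 + 0.027×8.4) = 0.5007/1.905 = 0.2628 J/s.

0.263 J/s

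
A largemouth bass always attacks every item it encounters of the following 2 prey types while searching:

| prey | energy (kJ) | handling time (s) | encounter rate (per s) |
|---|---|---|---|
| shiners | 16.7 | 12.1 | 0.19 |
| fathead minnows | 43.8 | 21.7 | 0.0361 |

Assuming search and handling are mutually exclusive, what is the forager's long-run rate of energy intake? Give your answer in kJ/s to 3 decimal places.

1.165 kJ/s

R = (0.19×16.7 + 0.0361×43.8) / (1 + 0.19×12.1 + 0.0361×21.7) = 4.754/4.082 = 1.165 kJ/s.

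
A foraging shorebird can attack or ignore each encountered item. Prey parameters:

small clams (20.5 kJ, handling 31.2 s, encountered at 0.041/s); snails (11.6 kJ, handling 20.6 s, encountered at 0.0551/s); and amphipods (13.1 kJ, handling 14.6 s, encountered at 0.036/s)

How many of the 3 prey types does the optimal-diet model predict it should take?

E/h in descending order: amphipods 0.897, small clams 0.657, snails 0.563 kJ/s. The optimal diet is the largest prefix of this list for which every included type satisfies E_i/h_i > R on the types above it.
Rate on top 1: 0.3091. small clams: 0.657 > 0.3091 → include.
Rate on top 2: 0.4678. snails: 0.563 > 0.4678 → include.
Optimal diet: amphipods, small clams, snails — 3 of 3 types.

3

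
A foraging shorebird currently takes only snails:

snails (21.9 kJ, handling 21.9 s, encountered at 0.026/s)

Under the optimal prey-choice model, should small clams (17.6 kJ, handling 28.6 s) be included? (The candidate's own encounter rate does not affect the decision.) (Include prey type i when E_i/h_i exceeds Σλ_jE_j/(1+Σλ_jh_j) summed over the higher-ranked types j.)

Yes

Current rate: (0.026×21.9)/(1 + 0.026×21.9) = 0.3628 kJ/s.
Profitability of small clams: 17.6/28.6 = 0.6154 kJ/s.
Since 0.6154 > R, including small clams increases the long-run rate.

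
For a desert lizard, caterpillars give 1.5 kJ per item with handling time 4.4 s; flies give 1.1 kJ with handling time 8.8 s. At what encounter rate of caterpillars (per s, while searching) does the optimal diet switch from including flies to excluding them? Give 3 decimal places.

0.132 per s

Drop flies once their profitability E₂/h₂ falls below the rate achievable on caterpillars alone: E₂/h₂ = λE₁/(1 + λh₁).
Solve for λ: λE₁h₂ = E₂(1 + λh₁) → λ(E₁h₂ − E₂h₁) = E₂ → λ = E₂/(E₁h₂ − E₂h₁).
λ = 1.1/(1.5×8.8 − 1.1×4.4) = 1.1/8.36 = 0.1316 per s.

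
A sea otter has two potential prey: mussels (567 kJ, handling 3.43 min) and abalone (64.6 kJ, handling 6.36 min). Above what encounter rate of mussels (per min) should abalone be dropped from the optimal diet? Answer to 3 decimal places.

0.019 per min

The zero-one rule: include abalone iff E₂/h₂ > λE₁/(1+λh₁). Equality gives the switch point.
λE₁h₂ = E₂ + λE₂h₁ ⇒ λ = E₂/(E₁h₂ − E₂h₁) = 64.6/(3606 − 221.6) = 0.01909 per min.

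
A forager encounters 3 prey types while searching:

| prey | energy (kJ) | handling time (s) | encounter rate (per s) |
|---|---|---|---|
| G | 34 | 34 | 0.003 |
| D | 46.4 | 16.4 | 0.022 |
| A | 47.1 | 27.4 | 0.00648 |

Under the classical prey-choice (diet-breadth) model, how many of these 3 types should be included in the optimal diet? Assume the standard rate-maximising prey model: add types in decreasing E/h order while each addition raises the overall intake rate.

3

E/h in descending order: D 2.83, A 1.72, G 1 kJ/s. The optimal diet is the largest prefix of this list for which every included type satisfies E_i/h_i > R on the types above it.
Rate on top 1: 0.7501. A: 1.72 > 0.7501 → include.
Rate on top 2: 0.862. G: 1 > 0.862 → include.
Optimal diet: D, A, G — 3 of 3 types.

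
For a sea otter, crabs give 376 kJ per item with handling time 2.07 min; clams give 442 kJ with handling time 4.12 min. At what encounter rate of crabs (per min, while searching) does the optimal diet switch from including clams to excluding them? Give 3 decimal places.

0.697 per min

The zero-one rule: include clams iff E₂/h₂ > λE₁/(1+λh₁). Equality gives the switch point.
λE₁h₂ = E₂ + λE₂h₁ ⇒ λ = E₂/(E₁h₂ − E₂h₁) = 442/(1549 − 914.9) = 0.697 per min.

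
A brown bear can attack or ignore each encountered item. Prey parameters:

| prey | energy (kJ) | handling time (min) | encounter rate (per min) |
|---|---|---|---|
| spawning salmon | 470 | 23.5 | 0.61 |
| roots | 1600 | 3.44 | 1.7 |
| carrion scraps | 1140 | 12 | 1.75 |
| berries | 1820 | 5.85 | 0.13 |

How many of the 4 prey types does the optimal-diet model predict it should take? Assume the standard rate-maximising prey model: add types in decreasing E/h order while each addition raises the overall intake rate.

Profitabilities (E/h, kJ/min): roots 465, berries 311, carrion scraps 95, spawning salmon 20. Add prey in this order while the next type's profitability exceeds the intake rate on those already taken.
Rate on top 1: 397.2. berries: 311 < 397.2 → exclude; stop.
Optimal diet: roots — 1 of 4 types.

1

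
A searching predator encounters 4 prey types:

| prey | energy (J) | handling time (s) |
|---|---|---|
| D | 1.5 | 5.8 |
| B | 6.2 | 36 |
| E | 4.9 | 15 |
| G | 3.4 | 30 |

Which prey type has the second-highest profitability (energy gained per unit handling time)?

D

Profitability E/h (J/s): D = 1.5/5.8 = 0.259, B = 6.2/36 = 0.172, E = 4.9/15 = 0.327, G = 3.4/30 = 0.113.
Ranked: E > D > B > G.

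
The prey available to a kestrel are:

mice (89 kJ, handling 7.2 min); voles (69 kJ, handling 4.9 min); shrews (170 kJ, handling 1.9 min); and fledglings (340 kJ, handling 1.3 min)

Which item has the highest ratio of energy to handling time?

In descending order of E/h:
fledglings: 340/1.3 = 262 kJ/min
shrews: 170/1.9 = 89.5 kJ/min
voles: 69/4.9 = 14.1 kJ/min
mice: 89/7.2 = 12.4 kJ/min

fledglings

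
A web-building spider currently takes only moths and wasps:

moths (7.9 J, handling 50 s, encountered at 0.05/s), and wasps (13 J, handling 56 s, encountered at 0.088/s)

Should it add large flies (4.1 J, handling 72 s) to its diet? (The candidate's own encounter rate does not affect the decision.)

No

Current rate: (0.05×7.9 + 0.088×13)/(1 + 0.05×50 + 0.088×56) = 0.1826 J/s.
Profitability of large flies: 4.1/72 = 0.05694 J/s.
Since 0.05694 < R, time spent handling large flies is better spent searching.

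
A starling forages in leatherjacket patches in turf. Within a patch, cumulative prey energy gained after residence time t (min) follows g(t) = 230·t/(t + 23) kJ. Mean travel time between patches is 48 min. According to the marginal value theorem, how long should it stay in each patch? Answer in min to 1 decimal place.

Optimal t* satisfies g'(t*) = g(t*)/(T + t*).
g'(t) = 230·23/(t + 23)². Setting 230·23/(t+23)² = 230t/[(t+23)(48+t)] gives 23(48+t) = t(t+23), so t² = 23×48 = 1104.
t* = √1104 = 33.23 min.

33.2 min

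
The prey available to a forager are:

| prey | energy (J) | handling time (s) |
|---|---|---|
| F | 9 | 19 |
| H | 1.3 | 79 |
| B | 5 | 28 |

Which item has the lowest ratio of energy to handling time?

H

In descending order of E/h:
F: 9/19 = 0.474 J/s
B: 5/28 = 0.179 J/s
H: 1.3/79 = 0.0165 J/s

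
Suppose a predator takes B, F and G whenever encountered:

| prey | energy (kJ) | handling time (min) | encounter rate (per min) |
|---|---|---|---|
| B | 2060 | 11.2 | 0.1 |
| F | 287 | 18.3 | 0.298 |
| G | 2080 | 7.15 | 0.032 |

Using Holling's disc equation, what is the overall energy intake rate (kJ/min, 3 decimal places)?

45.896 kJ/min

R = (0.1×2060 + 0.298×287 + 0.032×2080) / (1 + 0.1×11.2 + 0.298×18.3 + 0.032×7.15) = 358.1/7.802 = 45.9 kJ/min.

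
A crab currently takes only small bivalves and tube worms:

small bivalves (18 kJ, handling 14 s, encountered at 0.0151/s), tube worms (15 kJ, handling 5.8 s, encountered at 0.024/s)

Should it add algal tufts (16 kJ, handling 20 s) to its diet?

Current rate: (0.0151×18 + 0.024×15)/(1 + 0.0151×14 + 0.024×5.8) = 0.4678 kJ/s.
algal tufts: E/h = 16/20 = 0.8 kJ/s.
Since 0.8 > R, including algal tufts increases the long-run rate.

Yes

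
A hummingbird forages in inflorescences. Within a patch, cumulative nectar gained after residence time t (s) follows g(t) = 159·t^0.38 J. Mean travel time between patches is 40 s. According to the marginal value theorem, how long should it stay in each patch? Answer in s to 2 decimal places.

24.52 s

Optimal t* satisfies g'(t*) = g(t*)/(T + t*).
g'(t) = 0.38·159·t^-0.62. Setting 0.38·159·t^-0.62 = 159·t^0.38/(40+t) gives 0.38(40+t) = t, so 0.62·t = 0.38×40.
t* = 0.38×40/0.62 = 24.52 s.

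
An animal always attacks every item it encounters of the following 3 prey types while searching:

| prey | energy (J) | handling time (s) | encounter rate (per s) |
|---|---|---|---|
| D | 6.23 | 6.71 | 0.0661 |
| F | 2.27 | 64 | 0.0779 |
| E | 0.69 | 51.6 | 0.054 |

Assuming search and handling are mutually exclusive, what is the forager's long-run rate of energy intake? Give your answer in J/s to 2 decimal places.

0.07 J/s

R = Σλ_iE_i / (1 + Σλ_ih_i)
Numerator: 0.0661×6.23 + 0.0779×2.27 + 0.054×0.69 = 0.6259
Denominator: 1 + 0.0661×6.71 + 0.0779×64 + 0.054×51.6 = 9.216
R = 0.6259/9.216 = 0.06792 J/s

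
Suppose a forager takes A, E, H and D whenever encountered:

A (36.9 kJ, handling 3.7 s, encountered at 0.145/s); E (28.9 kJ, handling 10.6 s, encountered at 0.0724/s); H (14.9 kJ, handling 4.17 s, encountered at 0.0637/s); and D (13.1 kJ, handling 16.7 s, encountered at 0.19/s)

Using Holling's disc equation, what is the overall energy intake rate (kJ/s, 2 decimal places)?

1.89 kJ/s

R = (0.145×36.9 + 0.0724×28.9 + 0.0637×14.9 + 0.19×13.1) / (1 + 0.145×3.7 + 0.0724×10.6 + 0.0637×4.17 + 0.19×16.7) = 10.88/5.743 = 1.895 kJ/s.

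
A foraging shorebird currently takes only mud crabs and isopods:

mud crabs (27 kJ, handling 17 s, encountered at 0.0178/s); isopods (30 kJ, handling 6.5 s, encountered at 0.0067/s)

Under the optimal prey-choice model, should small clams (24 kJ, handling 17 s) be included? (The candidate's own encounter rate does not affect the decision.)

Yes

Intake rate on the current diet: R = (0.0178×27 + 0.0067×30) / (1 + 0.0178×17 + 0.0067×6.5) = 0.6816/1.346 = 0.5063 kJ/s.
small clams: E/h = 24/17 = 1.412 kJ/s.
Since 1.412 > R, including small clams increases the long-run rate.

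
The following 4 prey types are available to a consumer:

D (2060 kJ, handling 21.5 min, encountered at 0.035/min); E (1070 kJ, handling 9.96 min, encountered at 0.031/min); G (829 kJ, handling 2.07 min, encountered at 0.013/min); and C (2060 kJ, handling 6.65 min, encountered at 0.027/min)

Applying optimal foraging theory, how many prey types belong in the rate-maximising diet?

Rank by E/h (kJ/min): G 400, C 310, E 107, D 95.8. Include each in turn until the next type's E/h falls below the running intake rate.
Rate on top 1: 10.49. C: 310 > 10.49 → include.
Rate on top 2: 55.03. E: 107 > 55.03 → include.
Rate on top 3: 65.71. D: 95.8 > 65.71 → include.
Optimal diet: G, C, E, D — 4 of 4 types.

4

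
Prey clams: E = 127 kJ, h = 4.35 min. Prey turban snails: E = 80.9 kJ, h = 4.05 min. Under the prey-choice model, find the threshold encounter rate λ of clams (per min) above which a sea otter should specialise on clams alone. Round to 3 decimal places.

0.498 per min

Drop turban snails once their profitability E₂/h₂ falls below the rate achievable on clams alone: E₂/h₂ = λE₁/(1 + λh₁).
Solve for λ: λE₁h₂ = E₂(1 + λh₁) → λ(E₁h₂ − E₂h₁) = E₂ → λ = E₂/(E₁h₂ − E₂h₁).
λ = 80.9/(127×4.05 − 80.9×4.35) = 80.9/162.4 = 0.498 per min.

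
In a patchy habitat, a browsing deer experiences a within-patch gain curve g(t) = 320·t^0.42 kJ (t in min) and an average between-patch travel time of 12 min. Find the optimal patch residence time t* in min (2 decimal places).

Optimal t* satisfies g'(t*) = g(t*)/(T + t*).
g'(t) = 0.42·320·t^-0.58. Setting 0.42·320·t^-0.58 = 320·t^0.42/(12+t) gives 0.42(12+t) = t, so 0.58·t = 0.42×12.
t* = 0.42×12/0.58 = 8.69 min.

8.69 min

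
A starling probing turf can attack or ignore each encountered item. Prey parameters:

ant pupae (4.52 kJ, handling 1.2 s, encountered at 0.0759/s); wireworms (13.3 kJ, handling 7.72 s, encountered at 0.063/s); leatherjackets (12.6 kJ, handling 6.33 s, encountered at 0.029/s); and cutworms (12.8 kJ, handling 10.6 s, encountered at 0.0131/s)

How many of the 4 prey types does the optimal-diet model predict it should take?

4

Rank by E/h (kJ/s): ant pupae 3.77, leatherjackets 1.99, wireworms 1.72, cutworms 1.21. Include each in turn until the next type's E/h falls below the running intake rate.
Rate on top 1: 0.3144. leatherjackets: 1.99 > 0.3144 → include.
Rate on top 2: 0.5558. wireworms: 1.72 > 0.5558 → include.
Rate on top 3: 0.8781. cutworms: 1.21 > 0.8781 → include.
Optimal diet: ant pupae, leatherjackets, wireworms, cutworms — 4 of 4 types.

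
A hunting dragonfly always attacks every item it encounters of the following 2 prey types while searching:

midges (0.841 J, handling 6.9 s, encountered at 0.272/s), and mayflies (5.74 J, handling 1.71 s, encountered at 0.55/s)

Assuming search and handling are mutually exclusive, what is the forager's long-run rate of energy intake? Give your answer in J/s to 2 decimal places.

0.89 J/s

Energy encountered per unit search time: 0.272×0.841 + 0.55×5.74 = 3.386 J/s.
Handling time per unit search time: 0.272×6.9 + 0.55×1.71 = 2.817.
Rate = 3.386/(1 + 2.817) = 0.8869 J/s.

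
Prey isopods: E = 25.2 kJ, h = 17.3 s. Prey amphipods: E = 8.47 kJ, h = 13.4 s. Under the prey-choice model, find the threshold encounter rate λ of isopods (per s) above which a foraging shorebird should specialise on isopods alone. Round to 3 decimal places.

0.044 per s

Drop amphipods once their profitability E₂/h₂ falls below the rate achievable on isopods alone: E₂/h₂ = λE₁/(1 + λh₁).
Solve for λ: λE₁h₂ = E₂(1 + λh₁) → λ(E₁h₂ − E₂h₁) = E₂ → λ = E₂/(E₁h₂ − E₂h₁).
λ = 8.47/(25.2×13.4 − 8.47×17.3) = 8.47/191.1 = 0.04431 per s.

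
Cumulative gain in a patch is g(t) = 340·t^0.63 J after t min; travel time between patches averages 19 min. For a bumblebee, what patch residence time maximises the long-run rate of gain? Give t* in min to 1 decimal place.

32.4 min

Optimal t* satisfies g'(t*) = g(t*)/(T + t*).
g'(t) = 0.63·340·t^-0.37. Setting 0.63·340·t^-0.37 = 340·t^0.63/(19+t) gives 0.63(19+t) = t, so 0.37·t = 0.63×19.
t* = 0.63×19/0.37 = 32.35 min.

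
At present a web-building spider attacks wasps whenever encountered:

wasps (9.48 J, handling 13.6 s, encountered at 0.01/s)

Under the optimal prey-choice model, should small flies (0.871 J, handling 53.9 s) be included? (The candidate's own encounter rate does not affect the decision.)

On wasps alone, R = ΣλE/(1+Σλh) = 0.0948/1.136 = 0.08345 J/s.
small flies: E/h = 0.871/53.9 = 0.01616 J/s.
Since 0.01616 < R, time spent handling small flies is better spent searching.

No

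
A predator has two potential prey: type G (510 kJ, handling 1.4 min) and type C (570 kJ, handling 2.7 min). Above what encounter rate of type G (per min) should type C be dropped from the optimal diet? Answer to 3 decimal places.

0.984 per min

The zero-one rule: include type C iff E₂/h₂ > λE₁/(1+λh₁). Equality gives the switch point.
λE₁h₂ = E₂ + λE₂h₁ ⇒ λ = E₂/(E₁h₂ − E₂h₁) = 570/(1377 − 798) = 0.9845 per min.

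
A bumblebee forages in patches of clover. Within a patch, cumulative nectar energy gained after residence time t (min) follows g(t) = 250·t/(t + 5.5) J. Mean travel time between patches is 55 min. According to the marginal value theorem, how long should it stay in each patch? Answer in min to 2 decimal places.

17.39 min

Optimal t* satisfies g'(t*) = g(t*)/(T + t*).
g'(t) = 250·5.5/(t + 5.5)². Setting 250·5.5/(t+5.5)² = 250t/[(t+5.5)(55+t)] gives 5.5(55+t) = t(t+5.5), so t² = 5.5×55 = 302.5.
t* = √302.5 = 17.39 min.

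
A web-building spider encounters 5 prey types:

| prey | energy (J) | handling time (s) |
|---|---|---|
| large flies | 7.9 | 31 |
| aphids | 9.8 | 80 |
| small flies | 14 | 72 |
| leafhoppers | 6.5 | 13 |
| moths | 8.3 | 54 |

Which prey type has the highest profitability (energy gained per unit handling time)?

Profitability E/h (J/s): large flies = 7.9/31 = 0.255, aphids = 9.8/80 = 0.123, small flies = 14/72 = 0.194, leafhoppers = 6.5/13 = 0.5, moths = 8.3/54 = 0.154.
Ranked: leafhoppers > large flies > small flies > moths > aphids.

leafhoppers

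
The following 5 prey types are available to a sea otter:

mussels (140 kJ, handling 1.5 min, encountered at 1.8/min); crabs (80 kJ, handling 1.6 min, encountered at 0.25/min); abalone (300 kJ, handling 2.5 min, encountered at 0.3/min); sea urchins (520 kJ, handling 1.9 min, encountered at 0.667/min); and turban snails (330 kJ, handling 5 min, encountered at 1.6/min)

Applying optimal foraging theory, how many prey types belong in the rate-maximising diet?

1

Rank by E/h (kJ/min): sea urchins 274, abalone 120, mussels 93.3, turban snails 66, crabs 50. Include each in turn until the next type's E/h falls below the running intake rate.
Rate on top 1: 153. abalone: 120 < 153 → exclude; stop.
Optimal diet: sea urchins — 1 of 5 types.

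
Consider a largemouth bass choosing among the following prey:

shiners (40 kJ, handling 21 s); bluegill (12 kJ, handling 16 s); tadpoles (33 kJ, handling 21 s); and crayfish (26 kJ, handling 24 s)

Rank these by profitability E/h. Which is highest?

Profitability E/h (kJ/s): shiners = 40/21 = 1.9, bluegill = 12/16 = 0.75, tadpoles = 33/21 = 1.57, crayfish = 26/24 = 1.08.
Ranked: shiners > tadpoles > crayfish > bluegill.

shiners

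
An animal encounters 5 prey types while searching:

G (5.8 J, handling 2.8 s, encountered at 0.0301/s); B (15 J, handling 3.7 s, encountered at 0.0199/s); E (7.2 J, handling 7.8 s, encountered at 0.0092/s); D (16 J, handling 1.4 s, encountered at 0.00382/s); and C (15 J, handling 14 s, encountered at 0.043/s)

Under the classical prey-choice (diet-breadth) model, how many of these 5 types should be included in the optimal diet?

E/h in descending order: D 11.4, B 4.05, G 2.07, C 1.07, E 0.923 J/s. The optimal diet is the largest prefix of this list for which every included type satisfies E_i/h_i > R on the types above it.
Rate on top 1: 0.06079. B: 4.05 > 0.06079 → include.
Rate on top 2: 0.3333. G: 2.07 > 0.3333 → include.
Rate on top 3: 0.4592. C: 1.07 > 0.4592 → include.
Rate on top 4: 0.668. E: 0.923 > 0.668 → include.
Optimal diet: D, B, G, C, E — 5 of 5 types.

5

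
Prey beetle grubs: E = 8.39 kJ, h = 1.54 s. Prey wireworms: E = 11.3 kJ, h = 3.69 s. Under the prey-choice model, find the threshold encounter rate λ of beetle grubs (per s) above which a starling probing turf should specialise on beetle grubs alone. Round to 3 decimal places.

At the threshold, the rate on beetle grubs alone equals the profitability of wireworms: λ·8.39/(1 + λ·1.54) = 11.3/3.69 = 3.062.
Rearranging, λ(8.39 − 3.062×1.54) = 3.062, so λ = 3.062/3.674 = 0.8335 per s.

0.834 per s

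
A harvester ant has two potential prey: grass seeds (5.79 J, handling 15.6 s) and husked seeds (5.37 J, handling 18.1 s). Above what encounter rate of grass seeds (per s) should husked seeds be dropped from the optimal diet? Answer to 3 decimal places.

At the threshold, the rate on grass seeds alone equals the profitability of husked seeds: λ·5.79/(1 + λ·15.6) = 5.37/18.1 = 0.2967.
Rearranging, λ(5.79 − 0.2967×15.6) = 0.2967, so λ = 0.2967/1.162 = 0.2554 per s.

0.255 per s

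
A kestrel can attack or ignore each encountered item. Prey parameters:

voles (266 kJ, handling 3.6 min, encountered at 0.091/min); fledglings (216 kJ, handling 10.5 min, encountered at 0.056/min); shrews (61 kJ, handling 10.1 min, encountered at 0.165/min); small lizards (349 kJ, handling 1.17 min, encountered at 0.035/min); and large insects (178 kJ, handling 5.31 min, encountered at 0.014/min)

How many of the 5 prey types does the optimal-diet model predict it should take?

Profitabilities (E/h, kJ/min): small lizards 298, voles 73.9, large insects 33.5, fledglings 20.6, shrews 6.04. Add prey in this order while the next type's profitability exceeds the intake rate on those already taken.
Rate on top 1: 11.73. voles: 73.9 > 11.73 → include.
Rate on top 2: 26.61. large insects: 33.5 > 26.61 → include.
Rate on top 3: 26.97. fledglings: 20.6 < 26.97 → exclude; stop.
Optimal diet: small lizards, voles, large insects — 3 of 5 types.

3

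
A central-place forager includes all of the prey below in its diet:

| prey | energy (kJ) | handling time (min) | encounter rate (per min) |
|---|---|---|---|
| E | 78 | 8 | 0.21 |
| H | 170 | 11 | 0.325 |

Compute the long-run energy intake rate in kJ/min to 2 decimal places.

11.45 kJ/min

R = Σλ_iE_i / (1 + Σλ_ih_i)
Numerator: 0.21×78 + 0.325×170 = 71.63
Denominator: 1 + 0.21×8 + 0.325×11 = 6.255
R = 71.63/6.255 = 11.45 kJ/min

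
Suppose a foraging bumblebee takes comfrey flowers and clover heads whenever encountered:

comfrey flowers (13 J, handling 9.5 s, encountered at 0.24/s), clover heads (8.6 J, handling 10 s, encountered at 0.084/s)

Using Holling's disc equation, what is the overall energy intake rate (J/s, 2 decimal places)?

Energy encountered per unit search time: 0.24×13 + 0.084×8.6 = 3.842 J/s.
Handling time per unit search time: 0.24×9.5 + 0.084×10 = 3.12.
Rate = 3.842/(1 + 3.12) = 0.9326 J/s.

0.93 J/s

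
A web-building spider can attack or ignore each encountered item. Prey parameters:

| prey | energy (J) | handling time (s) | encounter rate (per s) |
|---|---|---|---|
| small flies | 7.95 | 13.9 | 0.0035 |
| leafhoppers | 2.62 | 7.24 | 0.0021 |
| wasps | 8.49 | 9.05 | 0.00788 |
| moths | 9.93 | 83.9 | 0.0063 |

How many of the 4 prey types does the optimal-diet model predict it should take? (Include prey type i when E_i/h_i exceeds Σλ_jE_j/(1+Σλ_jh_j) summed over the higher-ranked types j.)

Profitabilities (E/h, J/s): wasps 0.938, small flies 0.572, leafhoppers 0.362, moths 0.118. Add prey in this order while the next type's profitability exceeds the intake rate on those already taken.
Rate on top 1: 0.06245. small flies: 0.572 > 0.06245 → include.
Rate on top 2: 0.08458. leafhoppers: 0.362 > 0.08458 → include.
Rate on top 3: 0.08829. moths: 0.118 > 0.08829 → include.
Optimal diet: wasps, small flies, leafhoppers, moths — 4 of 4 types.

4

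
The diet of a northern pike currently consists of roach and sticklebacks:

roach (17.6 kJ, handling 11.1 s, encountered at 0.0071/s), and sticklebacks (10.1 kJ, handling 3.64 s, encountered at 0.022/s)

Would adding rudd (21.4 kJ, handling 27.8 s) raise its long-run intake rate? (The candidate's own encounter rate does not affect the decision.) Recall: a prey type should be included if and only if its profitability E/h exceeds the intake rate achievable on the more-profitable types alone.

On roach and sticklebacks alone, R = ΣλE/(1+Σλh) = 0.3472/1.159 = 0.2996 kJ/s.
rudd: E/h = 21.4/27.8 = 0.7698 kJ/s.
Since 0.7698 > R, including rudd increases the long-run rate.

Yes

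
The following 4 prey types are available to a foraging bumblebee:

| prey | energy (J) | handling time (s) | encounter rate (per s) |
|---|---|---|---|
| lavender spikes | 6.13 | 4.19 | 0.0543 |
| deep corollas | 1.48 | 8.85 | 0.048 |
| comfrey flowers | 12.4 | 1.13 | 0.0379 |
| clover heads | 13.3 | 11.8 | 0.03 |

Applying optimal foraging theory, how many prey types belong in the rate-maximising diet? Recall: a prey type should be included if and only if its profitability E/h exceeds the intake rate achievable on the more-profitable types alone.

Profitabilities (E/h, J/s): comfrey flowers 11, lavender spikes 1.46, clover heads 1.13, deep corollas 0.167. Add prey in this order while the next type's profitability exceeds the intake rate on those already taken.
Rate on top 1: 0.4507. lavender spikes: 1.46 > 0.4507 → include.
Rate on top 2: 0.632. clover heads: 1.13 > 0.632 → include.
Rate on top 3: 0.7399. deep corollas: 0.167 < 0.7399 → exclude; stop.
Optimal diet: comfrey flowers, lavender spikes, clover heads — 3 of 4 types.

3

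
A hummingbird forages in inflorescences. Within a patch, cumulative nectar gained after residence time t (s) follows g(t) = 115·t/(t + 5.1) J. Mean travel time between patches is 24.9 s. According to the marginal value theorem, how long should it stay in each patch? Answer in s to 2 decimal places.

11.27 s

Optimal t* satisfies g'(t*) = g(t*)/(T + t*).
g'(t) = 115·5.1/(t + 5.1)². Setting 115·5.1/(t+5.1)² = 115t/[(t+5.1)(24.9+t)] gives 5.1(24.9+t) = t(t+5.1), so t² = 5.1×24.9 = 127.
t* = √127 = 11.27 s.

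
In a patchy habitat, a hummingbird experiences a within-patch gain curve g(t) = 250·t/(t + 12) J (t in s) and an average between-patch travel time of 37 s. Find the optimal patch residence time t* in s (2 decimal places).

By the marginal value theorem, leave when the instantaneous gain rate g'(t) equals the habitat-wide average g(t)/(T + t).
g'(t) = 250·12/(t + 12)². Setting 250·12/(t+12)² = 250t/[(t+12)(37+t)] gives 12(37+t) = t(t+12), so t² = 12×37 = 444.
t* = √444 = 21.07 s.

21.07 s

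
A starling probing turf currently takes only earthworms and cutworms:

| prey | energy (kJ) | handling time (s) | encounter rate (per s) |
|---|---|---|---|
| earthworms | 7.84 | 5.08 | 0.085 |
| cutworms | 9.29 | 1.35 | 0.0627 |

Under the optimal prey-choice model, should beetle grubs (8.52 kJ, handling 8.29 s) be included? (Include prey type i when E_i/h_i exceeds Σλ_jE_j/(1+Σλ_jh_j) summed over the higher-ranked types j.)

Yes

On earthworms and cutworms alone, R = ΣλE/(1+Σλh) = 1.249/1.516 = 0.8236 kJ/s.
beetle grubs: E/h = 8.52/8.29 = 1.028 kJ/s.
1.028 > 0.8236, so adding beetle grubs raises the average — include it.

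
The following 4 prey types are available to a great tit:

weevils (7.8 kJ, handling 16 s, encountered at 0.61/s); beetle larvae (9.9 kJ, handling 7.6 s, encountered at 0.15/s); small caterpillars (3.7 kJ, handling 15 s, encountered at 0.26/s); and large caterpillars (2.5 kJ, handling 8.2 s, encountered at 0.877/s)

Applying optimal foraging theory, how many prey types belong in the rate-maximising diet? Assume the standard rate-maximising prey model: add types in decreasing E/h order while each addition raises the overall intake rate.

Profitabilities (E/h, kJ/s): beetle larvae 1.3, weevils 0.487, large caterpillars 0.305, small caterpillars 0.247. Add prey in this order while the next type's profitability exceeds the intake rate on those already taken.
Rate on top 1: 0.6939. weevils: 0.487 < 0.6939 → exclude; stop.
Optimal diet: beetle larvae — 1 of 4 types.

1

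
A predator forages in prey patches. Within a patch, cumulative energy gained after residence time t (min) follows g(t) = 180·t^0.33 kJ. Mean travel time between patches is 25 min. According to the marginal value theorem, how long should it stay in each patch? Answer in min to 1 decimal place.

12.3 min

By the marginal value theorem, leave when the instantaneous gain rate g'(t) equals the habitat-wide average g(t)/(T + t).
g'(t) = 0.33·180·t^-0.67. Setting 0.33·180·t^-0.67 = 180·t^0.33/(25+t) gives 0.33(25+t) = t, so 0.67·t = 0.33×25.
t* = 0.33×25/0.67 = 12.31 min.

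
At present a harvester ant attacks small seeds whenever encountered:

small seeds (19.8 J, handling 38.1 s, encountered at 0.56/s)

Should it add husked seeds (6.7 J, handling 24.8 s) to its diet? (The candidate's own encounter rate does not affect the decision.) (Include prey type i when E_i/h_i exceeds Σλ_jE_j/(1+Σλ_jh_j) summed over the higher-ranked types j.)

Current rate: (0.56×19.8)/(1 + 0.56×38.1) = 0.4964 J/s.
Profitability of husked seeds: 6.7/24.8 = 0.2702 J/s.
Since 0.2702 < R, time spent handling husked seeds is better spent searching.

No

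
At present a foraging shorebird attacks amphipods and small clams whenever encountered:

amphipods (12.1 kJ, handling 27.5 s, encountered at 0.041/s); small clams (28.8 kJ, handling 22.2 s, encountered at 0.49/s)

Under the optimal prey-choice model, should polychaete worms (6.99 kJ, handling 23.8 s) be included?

On amphipods and small clams alone, R = ΣλE/(1+Σλh) = 14.61/13.01 = 1.123 kJ/s.
Profitability of polychaete worms: 6.99/23.8 = 0.2937 kJ/s.
Since 0.2937 < R, time spent handling polychaete worms is better spent searching.

No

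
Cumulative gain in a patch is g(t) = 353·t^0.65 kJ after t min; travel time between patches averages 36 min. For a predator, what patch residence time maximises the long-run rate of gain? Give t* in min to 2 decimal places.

By the marginal value theorem, leave when the instantaneous gain rate g'(t) equals the habitat-wide average g(t)/(T + t).
g'(t) = 0.65·353·t^-0.35. Setting 0.65·353·t^-0.35 = 353·t^0.65/(36+t) gives 0.65(36+t) = t, so 0.35·t = 0.65×36.
t* = 0.65×36/0.35 = 66.86 min.

66.86 min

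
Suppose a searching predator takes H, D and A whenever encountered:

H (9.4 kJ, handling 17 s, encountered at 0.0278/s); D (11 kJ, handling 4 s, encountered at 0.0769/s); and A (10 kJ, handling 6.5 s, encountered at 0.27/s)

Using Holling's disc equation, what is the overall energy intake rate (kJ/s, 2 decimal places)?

1.08 kJ/s

Energy encountered per unit search time: 0.0278×9.4 + 0.0769×11 + 0.27×10 = 3.807 kJ/s.
Handling time per unit search time: 0.0278×17 + 0.0769×4 + 0.27×6.5 = 2.535.
Rate = 3.807/(1 + 2.535) = 1.077 kJ/s.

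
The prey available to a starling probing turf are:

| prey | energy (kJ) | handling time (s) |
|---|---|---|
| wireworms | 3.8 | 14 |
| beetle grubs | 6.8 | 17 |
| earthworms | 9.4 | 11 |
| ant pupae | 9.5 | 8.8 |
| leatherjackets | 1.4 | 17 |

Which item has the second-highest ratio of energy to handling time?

In descending order of E/h:
ant pupae: 9.5/8.8 = 1.08 kJ/s
earthworms: 9.4/11 = 0.855 kJ/s
beetle grubs: 6.8/17 = 0.4 kJ/s
wireworms: 3.8/14 = 0.271 kJ/s
leatherjackets: 1.4/17 = 0.0824 kJ/s

earthworms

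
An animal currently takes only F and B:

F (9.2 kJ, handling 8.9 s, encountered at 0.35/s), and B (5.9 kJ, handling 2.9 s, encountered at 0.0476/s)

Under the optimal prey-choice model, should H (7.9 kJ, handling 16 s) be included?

No

Current rate: (0.35×9.2 + 0.0476×5.9)/(1 + 0.35×8.9 + 0.0476×2.9) = 0.8231 kJ/s.
Profitability of H: 7.9/16 = 0.4938 kJ/s.
Since 0.4938 < R, time spent handling H is better spent searching.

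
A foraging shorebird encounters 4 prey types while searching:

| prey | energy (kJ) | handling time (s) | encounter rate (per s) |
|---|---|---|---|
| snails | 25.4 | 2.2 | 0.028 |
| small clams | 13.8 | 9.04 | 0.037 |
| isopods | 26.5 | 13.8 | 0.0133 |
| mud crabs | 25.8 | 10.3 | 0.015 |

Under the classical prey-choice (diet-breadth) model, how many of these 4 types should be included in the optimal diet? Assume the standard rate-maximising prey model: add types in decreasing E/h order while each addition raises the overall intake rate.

4

Profitabilities (E/h, kJ/s): snails 11.5, mud crabs 2.5, isopods 1.92, small clams 1.53. Add prey in this order while the next type's profitability exceeds the intake rate on those already taken.
Rate on top 1: 0.6699. mud crabs: 2.5 > 0.6699 → include.
Rate on top 2: 0.9031. isopods: 1.92 > 0.9031 → include.
Rate on top 3: 1.036. small clams: 1.53 > 1.036 → include.
Optimal diet: snails, mud crabs, isopods, small clams — 4 of 4 types.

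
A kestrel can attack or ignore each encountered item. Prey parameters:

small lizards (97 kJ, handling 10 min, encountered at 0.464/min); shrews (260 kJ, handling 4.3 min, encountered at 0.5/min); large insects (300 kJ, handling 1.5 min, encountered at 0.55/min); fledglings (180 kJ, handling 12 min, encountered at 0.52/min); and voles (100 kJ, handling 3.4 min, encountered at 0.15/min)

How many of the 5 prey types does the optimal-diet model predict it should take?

Rank by E/h (kJ/min): large insects 200, shrews 60.5, voles 29.4, fledglings 15, small lizards 9.7. Include each in turn until the next type's E/h falls below the running intake rate.
Rate on top 1: 90.41. shrews: 60.5 < 90.41 → exclude; stop.
Optimal diet: large insects — 1 of 5 types.

1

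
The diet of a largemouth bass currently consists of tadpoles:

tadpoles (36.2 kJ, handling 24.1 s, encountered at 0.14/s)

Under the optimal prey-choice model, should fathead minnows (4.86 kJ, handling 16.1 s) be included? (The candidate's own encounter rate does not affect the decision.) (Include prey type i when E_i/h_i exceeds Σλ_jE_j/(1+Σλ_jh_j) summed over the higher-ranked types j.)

On tadpoles alone, R = ΣλE/(1+Σλh) = 5.068/4.374 = 1.159 kJ/s.
fathead minnows: E/h = 4.86/16.1 = 0.3019 kJ/s.
Since 0.3019 < R, time spent handling fathead minnows is better spent searching.

No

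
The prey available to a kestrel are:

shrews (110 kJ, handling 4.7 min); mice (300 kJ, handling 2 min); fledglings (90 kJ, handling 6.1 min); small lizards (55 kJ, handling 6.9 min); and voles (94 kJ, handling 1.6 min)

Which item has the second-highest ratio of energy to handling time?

voles

Profitability E/h (kJ/min): shrews = 110/4.7 = 23.4, mice = 300/2 = 150, fledglings = 90/6.1 = 14.8, small lizards = 55/6.9 = 7.97, voles = 94/1.6 = 58.8.
Ranked: mice > voles > shrews > fledglings > small lizards.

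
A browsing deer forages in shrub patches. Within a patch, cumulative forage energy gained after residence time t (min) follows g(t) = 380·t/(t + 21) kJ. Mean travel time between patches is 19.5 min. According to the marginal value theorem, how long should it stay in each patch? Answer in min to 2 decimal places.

By the marginal value theorem, leave when the instantaneous gain rate g'(t) equals the habitat-wide average g(t)/(T + t).
g'(t) = 380·21/(t + 21)². Setting 380·21/(t+21)² = 380t/[(t+21)(19.5+t)] gives 21(19.5+t) = t(t+21), so t² = 21×19.5 = 409.5.
t* = √409.5 = 20.24 min.

20.24 min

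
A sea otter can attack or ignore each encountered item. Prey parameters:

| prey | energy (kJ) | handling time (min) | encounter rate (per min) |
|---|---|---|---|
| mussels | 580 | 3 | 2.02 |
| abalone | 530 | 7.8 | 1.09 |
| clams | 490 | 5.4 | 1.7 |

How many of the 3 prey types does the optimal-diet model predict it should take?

1

Profitabilities (E/h, kJ/min): mussels 193, clams 90.7, abalone 67.9. Add prey in this order while the next type's profitability exceeds the intake rate on those already taken.
Rate on top 1: 165.9. clams: 90.7 < 165.9 → exclude; stop.
Optimal diet: mussels — 1 of 3 types.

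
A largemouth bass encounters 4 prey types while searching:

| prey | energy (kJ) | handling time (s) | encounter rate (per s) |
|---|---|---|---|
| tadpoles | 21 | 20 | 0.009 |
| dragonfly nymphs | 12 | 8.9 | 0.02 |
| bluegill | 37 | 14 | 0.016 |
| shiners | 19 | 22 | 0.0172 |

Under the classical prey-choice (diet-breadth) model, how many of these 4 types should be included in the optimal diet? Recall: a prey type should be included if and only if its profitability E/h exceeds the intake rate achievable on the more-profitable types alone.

Profitabilities (E/h, kJ/s): bluegill 2.64, dragonfly nymphs 1.35, tadpoles 1.05, shiners 0.864. Add prey in this order while the next type's profitability exceeds the intake rate on those already taken.
Rate on top 1: 0.4837. dragonfly nymphs: 1.35 > 0.4837 → include.
Rate on top 2: 0.5934. tadpoles: 1.05 > 0.5934 → include.
Rate on top 3: 0.6454. shiners: 0.864 > 0.6454 → include.
Optimal diet: bluegill, dragonfly nymphs, tadpoles, shiners — 4 of 4 types.

4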